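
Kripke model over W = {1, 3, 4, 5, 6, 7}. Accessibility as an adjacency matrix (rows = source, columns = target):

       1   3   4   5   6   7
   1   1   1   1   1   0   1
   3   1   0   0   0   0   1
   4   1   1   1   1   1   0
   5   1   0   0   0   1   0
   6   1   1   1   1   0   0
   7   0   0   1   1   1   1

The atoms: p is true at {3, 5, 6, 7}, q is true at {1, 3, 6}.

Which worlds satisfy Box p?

∅

1: successors {1, 3, 4, 5, 7}; p there: 1:F, 3:T, 4:F, 5:T, 7:T. ✗
3: successors {1, 7}; p there: 1:F, 7:T. ✗
4: successors {1, 3, 4, 5, 6}; p there: 1:F, 3:T, 4:F, 5:T, 6:T. ✗
5: successors {1, 6}; p there: 1:F, 6:T. ✗
6: successors {1, 3, 4, 5}; p there: 1:F, 3:T, 4:F, 5:T. ✗
7: successors {4, 5, 6, 7}; p there: 4:F, 5:T, 6:T, 7:T. ✗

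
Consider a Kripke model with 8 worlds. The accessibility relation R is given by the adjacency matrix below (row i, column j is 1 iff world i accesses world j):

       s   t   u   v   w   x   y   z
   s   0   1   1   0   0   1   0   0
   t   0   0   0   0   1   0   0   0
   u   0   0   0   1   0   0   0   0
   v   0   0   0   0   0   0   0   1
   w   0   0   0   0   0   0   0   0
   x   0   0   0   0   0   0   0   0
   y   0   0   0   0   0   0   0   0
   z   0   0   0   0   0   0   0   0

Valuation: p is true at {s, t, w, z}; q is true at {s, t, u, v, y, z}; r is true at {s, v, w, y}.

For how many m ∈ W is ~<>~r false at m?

s: <>~r is T. ✗
t: <>~r is F. ✓
u: <>~r is F. ✓
v: <>~r is T. ✗
w: <>~r is F. ✓
x: <>~r is F. ✓
y: <>~r is F. ✓
z: <>~r is F. ✓
Satisfying worlds: {t, u, w, x, y, z}.
So ~<>~r fails at the other 2 worlds.

2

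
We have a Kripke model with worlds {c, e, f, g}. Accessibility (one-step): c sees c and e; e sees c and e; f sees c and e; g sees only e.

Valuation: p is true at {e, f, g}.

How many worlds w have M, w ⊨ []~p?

c: successors {c, e}; ~p there: c:T, e:F. ✗
e: successors {c, e}; ~p there: c:T, e:F. ✗
f: successors {c, e}; ~p there: c:T, e:F. ✗
g: successors {e}; ~p there: e:F. ✗
Satisfying worlds: ∅.

0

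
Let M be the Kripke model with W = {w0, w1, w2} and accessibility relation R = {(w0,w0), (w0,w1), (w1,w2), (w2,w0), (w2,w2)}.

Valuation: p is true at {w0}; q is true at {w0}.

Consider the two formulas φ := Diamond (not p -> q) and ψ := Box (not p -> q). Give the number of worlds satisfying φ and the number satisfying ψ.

For Diamond (not p -> q):
w0: successors {w0, w1}; not p -> q there: w0:T, w1:F. ✓
w1: successors {w2}; not p -> q there: w2:F. ✗
w2: successors {w0, w2}; not p -> q there: w0:T, w2:F. ✓
— 2 worlds.
For Box (not p -> q):
w0: successors {w0, w1}; not p -> q there: w0:T, w1:F. ✗
w1: successors {w2}; not p -> q there: w2:F. ✗
w2: successors {w0, w2}; not p -> q there: w0:T, w2:F. ✗
— 0 worlds.

2 and 0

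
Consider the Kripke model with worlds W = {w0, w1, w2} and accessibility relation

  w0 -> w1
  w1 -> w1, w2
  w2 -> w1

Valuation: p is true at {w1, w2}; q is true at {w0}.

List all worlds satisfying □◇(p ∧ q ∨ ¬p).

w0: successors {w1}; ◇(p ∧ q ∨ ¬p) there: w1:F. ✗
w1: successors {w1, w2}; ◇(p ∧ q ∨ ¬p) there: w1:F, w2:F. ✗
w2: successors {w1}; ◇(p ∧ q ∨ ¬p) there: w1:F. ✗

∅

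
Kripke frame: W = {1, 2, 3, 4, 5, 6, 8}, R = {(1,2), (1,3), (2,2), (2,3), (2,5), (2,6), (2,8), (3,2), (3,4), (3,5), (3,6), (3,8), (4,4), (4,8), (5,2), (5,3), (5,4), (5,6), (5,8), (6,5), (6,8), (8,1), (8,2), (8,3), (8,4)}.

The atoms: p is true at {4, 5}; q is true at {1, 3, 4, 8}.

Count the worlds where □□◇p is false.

5

1: successors {2, 3}; □◇p there: 2:T, 3:T. ✓
2: successors {2, 3, 5, 6, 8}; □◇p there: 2:T, 3:T, 5:T, 6:T, 8:F. ✗
3: successors {2, 4, 5, 6, 8}; □◇p there: 2:T, 4:T, 5:T, 6:T, 8:F. ✗
4: successors {4, 8}; □◇p there: 4:T, 8:F. ✗
5: successors {2, 3, 4, 6, 8}; □◇p there: 2:T, 3:T, 4:T, 6:T, 8:F. ✗
6: successors {5, 8}; □◇p there: 5:T, 8:F. ✗
8: successors {1, 2, 3, 4}; □◇p there: 1:T, 2:T, 3:T, 4:T. ✓
Satisfying worlds: {1, 8}.
So □□◇p fails at the other 5 worlds.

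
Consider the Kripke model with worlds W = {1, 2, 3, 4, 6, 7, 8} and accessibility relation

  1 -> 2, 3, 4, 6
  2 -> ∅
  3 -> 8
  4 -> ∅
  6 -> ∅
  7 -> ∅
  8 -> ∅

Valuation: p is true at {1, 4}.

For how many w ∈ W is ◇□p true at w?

2

1: successors {2, 3, 4, 6}; □p there: 2:T, 3:F, 4:T, 6:T. ✓
2: no successors, so ◇□p fails. ✗
3: successors {8}; □p there: 8:T. ✓
4: no successors, so ◇□p fails. ✗
6: no successors, so ◇□p fails. ✗
7: no successors, so ◇□p fails. ✗
8: no successors, so ◇□p fails. ✗
Satisfying worlds: {1, 3}.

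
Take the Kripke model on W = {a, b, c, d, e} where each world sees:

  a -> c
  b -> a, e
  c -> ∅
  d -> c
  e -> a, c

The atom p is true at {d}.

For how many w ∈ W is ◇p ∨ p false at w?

a: ◇p is F, p is F. ✗
b: ◇p is F, p is F. ✗
c: ◇p is F, p is F. ✗
d: ◇p is F, p is T. ✓
e: ◇p is F, p is F. ✗
Satisfying worlds: {d}.
So ◇p ∨ p fails at the other 4 worlds.

4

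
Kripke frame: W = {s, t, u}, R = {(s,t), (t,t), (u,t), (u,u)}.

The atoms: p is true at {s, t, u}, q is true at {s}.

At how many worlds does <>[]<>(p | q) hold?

3

s: successors {t}; []<>(p | q) there: t:T. ✓
t: successors {t}; []<>(p | q) there: t:T. ✓
u: successors {t, u}; []<>(p | q) there: t:T, u:T. ✓
Satisfying worlds: {s, t, u}.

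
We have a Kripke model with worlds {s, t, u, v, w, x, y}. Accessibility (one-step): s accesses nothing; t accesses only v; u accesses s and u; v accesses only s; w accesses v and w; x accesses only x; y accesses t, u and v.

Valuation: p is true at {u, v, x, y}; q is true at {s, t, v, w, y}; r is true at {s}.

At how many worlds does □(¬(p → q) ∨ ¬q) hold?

s: no successors, so □(¬(p → q) ∨ ¬q) holds vacuously. ✓
t: successors {v}; ¬(p → q) ∨ ¬q there: v:F. ✗
u: successors {s, u}; ¬(p → q) ∨ ¬q there: s:F, u:T. ✗
v: successors {s}; ¬(p → q) ∨ ¬q there: s:F. ✗
w: successors {v, w}; ¬(p → q) ∨ ¬q there: v:F, w:F. ✗
x: successors {x}; ¬(p → q) ∨ ¬q there: x:T. ✓
y: successors {t, u, v}; ¬(p → q) ∨ ¬q there: t:F, u:T, v:F. ✗
Satisfying worlds: {s, x}.

2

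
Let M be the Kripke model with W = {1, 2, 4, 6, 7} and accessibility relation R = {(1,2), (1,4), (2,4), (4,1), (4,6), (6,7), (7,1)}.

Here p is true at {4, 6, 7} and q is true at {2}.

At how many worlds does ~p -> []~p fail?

2

1: ~p is T, []~p is F. ✗
2: ~p is T, []~p is F. ✗
4: ~p is F, []~p is F. ✓
6: ~p is F, []~p is F. ✓
7: ~p is F, []~p is T. ✓
Satisfying worlds: {4, 6, 7}.
So ~p -> []~p fails at the other 2 worlds.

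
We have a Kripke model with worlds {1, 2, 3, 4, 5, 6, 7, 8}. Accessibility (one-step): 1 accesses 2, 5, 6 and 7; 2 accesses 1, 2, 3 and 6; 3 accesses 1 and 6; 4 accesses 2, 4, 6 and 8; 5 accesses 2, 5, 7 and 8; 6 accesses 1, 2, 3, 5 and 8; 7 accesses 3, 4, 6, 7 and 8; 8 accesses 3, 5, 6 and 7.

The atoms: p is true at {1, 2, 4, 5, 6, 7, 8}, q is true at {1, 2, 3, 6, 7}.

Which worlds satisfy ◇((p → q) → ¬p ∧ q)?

1: successors {2, 5, 6, 7}; (p → q) → ¬p ∧ q there: 2:F, 5:T, 6:F, 7:F. ✓
2: successors {1, 2, 3, 6}; (p → q) → ¬p ∧ q there: 1:F, 2:F, 3:T, 6:F. ✓
3: successors {1, 6}; (p → q) → ¬p ∧ q there: 1:F, 6:F. ✗
4: successors {2, 4, 6, 8}; (p → q) → ¬p ∧ q there: 2:F, 4:T, 6:F, 8:T. ✓
5: successors {2, 5, 7, 8}; (p → q) → ¬p ∧ q there: 2:F, 5:T, 7:F, 8:T. ✓
6: successors {1, 2, 3, 5, 8}; (p → q) → ¬p ∧ q there: 1:F, 2:F, 3:T, 5:T, 8:T. ✓
7: successors {3, 4, 6, 7, 8}; (p → q) → ¬p ∧ q there: 3:T, 4:T, 6:F, 7:F, 8:T. ✓
8: successors {3, 5, 6, 7}; (p → q) → ¬p ∧ q there: 3:T, 5:T, 6:F, 7:F. ✓

{1, 2, 4, 5, 6, 7, 8}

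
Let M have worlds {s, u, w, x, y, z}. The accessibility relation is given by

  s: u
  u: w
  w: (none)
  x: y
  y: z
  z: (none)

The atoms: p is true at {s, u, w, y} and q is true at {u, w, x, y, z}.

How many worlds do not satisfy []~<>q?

s: successors {u}; ~<>q there: u:F. ✗
u: successors {w}; ~<>q there: w:T. ✓
w: no successors, so []~<>q holds vacuously. ✓
x: successors {y}; ~<>q there: y:F. ✗
y: successors {z}; ~<>q there: z:T. ✓
z: no successors, so []~<>q holds vacuously. ✓
Satisfying worlds: {u, w, y, z}.
So []~<>q fails at the other 2 worlds.

2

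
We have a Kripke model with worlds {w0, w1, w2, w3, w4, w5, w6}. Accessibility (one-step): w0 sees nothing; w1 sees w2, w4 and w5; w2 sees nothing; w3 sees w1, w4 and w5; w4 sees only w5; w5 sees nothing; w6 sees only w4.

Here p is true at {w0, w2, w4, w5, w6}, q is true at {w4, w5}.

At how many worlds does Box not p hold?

w0: no successors, so Box not p holds vacuously. ✓
w1: successors {w2, w4, w5}; not p there: w2:F, w4:F, w5:F. ✗
w2: no successors, so Box not p holds vacuously. ✓
w3: successors {w1, w4, w5}; not p there: w1:T, w4:F, w5:F. ✗
w4: successors {w5}; not p there: w5:F. ✗
w5: no successors, so Box not p holds vacuously. ✓
w6: successors {w4}; not p there: w4:F. ✗
Satisfying worlds: {w0, w2, w5}.

3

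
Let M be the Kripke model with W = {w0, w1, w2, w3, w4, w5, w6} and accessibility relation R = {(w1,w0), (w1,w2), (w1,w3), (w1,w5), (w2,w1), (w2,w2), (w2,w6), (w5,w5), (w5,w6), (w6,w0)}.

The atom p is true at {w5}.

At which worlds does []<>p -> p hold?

w0: []<>p is T, p is F. ✗
w1: []<>p is F, p is F. ✓
w2: []<>p is F, p is F. ✓
w3: []<>p is T, p is F. ✗
w4: []<>p is T, p is F. ✗
w5: []<>p is F, p is T. ✓
w6: []<>p is F, p is F. ✓

{w1, w2, w5, w6}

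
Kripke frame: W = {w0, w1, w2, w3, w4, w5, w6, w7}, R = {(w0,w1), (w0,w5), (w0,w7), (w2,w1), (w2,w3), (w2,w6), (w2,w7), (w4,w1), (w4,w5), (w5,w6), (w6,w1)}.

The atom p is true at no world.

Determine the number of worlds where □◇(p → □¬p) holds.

w0: successors {w1, w5, w7}; ◇(p → □¬p) there: w1:F, w5:T, w7:F. ✗
w1: no successors, so □◇(p → □¬p) holds vacuously. ✓
w2: successors {w1, w3, w6, w7}; ◇(p → □¬p) there: w1:F, w3:F, w6:T, w7:F. ✗
w3: no successors, so □◇(p → □¬p) holds vacuously. ✓
w4: successors {w1, w5}; ◇(p → □¬p) there: w1:F, w5:T. ✗
w5: successors {w6}; ◇(p → □¬p) there: w6:T. ✓
w6: successors {w1}; ◇(p → □¬p) there: w1:F. ✗
w7: no successors, so □◇(p → □¬p) holds vacuously. ✓
Satisfying worlds: {w1, w3, w5, w7}.

4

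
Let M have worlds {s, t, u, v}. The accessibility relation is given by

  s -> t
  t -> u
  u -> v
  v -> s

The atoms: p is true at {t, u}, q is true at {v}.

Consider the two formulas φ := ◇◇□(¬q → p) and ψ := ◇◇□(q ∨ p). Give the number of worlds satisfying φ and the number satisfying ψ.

For ◇◇□(¬q → p):
s: successors {t}; ◇□(¬q → p) there: t:T. ✓
t: successors {u}; ◇□(¬q → p) there: u:F. ✗
u: successors {v}; ◇□(¬q → p) there: v:T. ✓
v: successors {s}; ◇□(¬q → p) there: s:T. ✓
— 3 worlds.
For ◇◇□(q ∨ p):
s: successors {t}; ◇□(q ∨ p) there: t:T. ✓
t: successors {u}; ◇□(q ∨ p) there: u:F. ✗
u: successors {v}; ◇□(q ∨ p) there: v:T. ✓
v: successors {s}; ◇□(q ∨ p) there: s:T. ✓
— 3 worlds.

3 and 3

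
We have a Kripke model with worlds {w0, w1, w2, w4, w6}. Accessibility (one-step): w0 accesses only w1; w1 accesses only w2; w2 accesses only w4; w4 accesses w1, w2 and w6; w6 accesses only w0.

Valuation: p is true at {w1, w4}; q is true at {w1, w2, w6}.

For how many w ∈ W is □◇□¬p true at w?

w0: successors {w1}; ◇□¬p there: w1:F. ✗
w1: successors {w2}; ◇□¬p there: w2:F. ✗
w2: successors {w4}; ◇□¬p there: w4:T. ✓
w4: successors {w1, w2, w6}; ◇□¬p there: w1:F, w2:F, w6:F. ✗
w6: successors {w0}; ◇□¬p there: w0:T. ✓
Satisfying worlds: {w2, w6}.

2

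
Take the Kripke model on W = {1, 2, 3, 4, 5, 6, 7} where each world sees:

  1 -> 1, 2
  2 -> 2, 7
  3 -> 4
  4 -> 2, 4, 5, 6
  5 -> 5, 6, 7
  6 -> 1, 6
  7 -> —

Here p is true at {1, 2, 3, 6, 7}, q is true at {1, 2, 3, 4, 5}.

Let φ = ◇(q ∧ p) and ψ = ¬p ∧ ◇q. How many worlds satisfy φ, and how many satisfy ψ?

For ◇(q ∧ p):
1: successors {1, 2}; q ∧ p there: 1:T, 2:T. ✓
2: successors {2, 7}; q ∧ p there: 2:T, 7:F. ✓
3: successors {4}; q ∧ p there: 4:F. ✗
4: successors {2, 4, 5, 6}; q ∧ p there: 2:T, 4:F, 5:F, 6:F. ✓
5: successors {5, 6, 7}; q ∧ p there: 5:F, 6:F, 7:F. ✗
6: successors {1, 6}; q ∧ p there: 1:T, 6:F. ✓
7: no successors, so ◇(q ∧ p) fails. ✗
— 4 worlds.
For ¬p ∧ ◇q:
1: ¬p is F, ◇q is T. ✗
2: ¬p is F, ◇q is T. ✗
3: ¬p is F, ◇q is T. ✗
4: ¬p is T, ◇q is T. ✓
5: ¬p is T, ◇q is T. ✓
6: ¬p is F, ◇q is T. ✗
7: ¬p is F, ◇q is F. ✗
— 2 worlds.

4 and 2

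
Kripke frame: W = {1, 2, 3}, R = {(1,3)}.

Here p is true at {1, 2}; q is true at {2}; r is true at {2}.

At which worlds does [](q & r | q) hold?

1: successors {3}; q & r | q there: 3:F. ✗
2: no successors, so [](q & r | q) holds vacuously. ✓
3: no successors, so [](q & r | q) holds vacuously. ✓

{2, 3}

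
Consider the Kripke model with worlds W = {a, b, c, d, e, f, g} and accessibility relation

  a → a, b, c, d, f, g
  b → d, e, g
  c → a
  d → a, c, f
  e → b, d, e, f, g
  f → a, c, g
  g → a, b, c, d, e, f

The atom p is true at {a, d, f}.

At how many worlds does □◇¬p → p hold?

4

a: □◇¬p is F, p is T. ✓
b: □◇¬p is T, p is F. ✗
c: □◇¬p is T, p is F. ✗
d: □◇¬p is F, p is T. ✓
e: □◇¬p is T, p is F. ✗
f: □◇¬p is F, p is T. ✓
g: □◇¬p is F, p is F. ✓
Satisfying worlds: {a, d, f, g}.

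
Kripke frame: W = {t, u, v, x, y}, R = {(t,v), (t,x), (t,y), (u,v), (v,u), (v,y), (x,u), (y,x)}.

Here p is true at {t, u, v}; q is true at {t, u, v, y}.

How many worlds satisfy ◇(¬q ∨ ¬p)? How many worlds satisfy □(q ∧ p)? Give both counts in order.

For ◇(¬q ∨ ¬p):
t: successors {v, x, y}; ¬q ∨ ¬p there: v:F, x:T, y:T. ✓
u: successors {v}; ¬q ∨ ¬p there: v:F. ✗
v: successors {u, y}; ¬q ∨ ¬p there: u:F, y:T. ✓
x: successors {u}; ¬q ∨ ¬p there: u:F. ✗
y: successors {x}; ¬q ∨ ¬p there: x:T. ✓
— 3 worlds.
For □(q ∧ p):
t: successors {v, x, y}; q ∧ p there: v:T, x:F, y:F. ✗
u: successors {v}; q ∧ p there: v:T. ✓
v: successors {u, y}; q ∧ p there: u:T, y:F. ✗
x: successors {u}; q ∧ p there: u:T. ✓
y: successors {x}; q ∧ p there: x:F. ✗
— 2 worlds.

3 and 2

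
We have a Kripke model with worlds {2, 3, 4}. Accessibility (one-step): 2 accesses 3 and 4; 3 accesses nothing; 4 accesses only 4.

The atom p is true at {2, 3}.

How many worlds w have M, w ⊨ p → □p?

2: p is T, □p is F. ✗
3: p is T, □p is T. ✓
4: p is F, □p is F. ✓
Satisfying worlds: {3, 4}.

2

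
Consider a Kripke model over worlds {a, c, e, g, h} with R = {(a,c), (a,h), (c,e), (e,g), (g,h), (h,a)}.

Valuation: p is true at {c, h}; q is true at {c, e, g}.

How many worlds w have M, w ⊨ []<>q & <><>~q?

a: []<>q is F, <><>~q is T. ✗
c: []<>q is T, <><>~q is F. ✗
e: []<>q is F, <><>~q is T. ✗
g: []<>q is F, <><>~q is T. ✗
h: []<>q is T, <><>~q is T. ✓
Satisfying worlds: {h}.

1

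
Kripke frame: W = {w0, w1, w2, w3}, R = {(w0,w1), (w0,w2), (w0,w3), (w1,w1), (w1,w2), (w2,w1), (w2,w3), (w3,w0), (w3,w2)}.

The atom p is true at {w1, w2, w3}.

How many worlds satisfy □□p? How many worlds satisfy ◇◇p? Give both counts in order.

For □□p:
w0: successors {w1, w2, w3}; □p there: w1:T, w2:T, w3:F. ✗
w1: successors {w1, w2}; □p there: w1:T, w2:T. ✓
w2: successors {w1, w3}; □p there: w1:T, w3:F. ✗
w3: successors {w0, w2}; □p there: w0:T, w2:T. ✓
— 2 worlds.
For ◇◇p:
w0: successors {w1, w2, w3}; ◇p there: w1:T, w2:T, w3:T. ✓
w1: successors {w1, w2}; ◇p there: w1:T, w2:T. ✓
w2: successors {w1, w3}; ◇p there: w1:T, w3:T. ✓
w3: successors {w0, w2}; ◇p there: w0:T, w2:T. ✓
— 4 worlds.

2 and 4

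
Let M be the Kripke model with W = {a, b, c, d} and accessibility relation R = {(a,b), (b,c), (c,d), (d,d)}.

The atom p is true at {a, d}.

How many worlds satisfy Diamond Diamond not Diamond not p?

4

a: successors {b}; Diamond not Diamond not p there: b:T. ✓
b: successors {c}; Diamond not Diamond not p there: c:T. ✓
c: successors {d}; Diamond not Diamond not p there: d:T. ✓
d: successors {d}; Diamond not Diamond not p there: d:T. ✓
Satisfying worlds: {a, b, c, d}.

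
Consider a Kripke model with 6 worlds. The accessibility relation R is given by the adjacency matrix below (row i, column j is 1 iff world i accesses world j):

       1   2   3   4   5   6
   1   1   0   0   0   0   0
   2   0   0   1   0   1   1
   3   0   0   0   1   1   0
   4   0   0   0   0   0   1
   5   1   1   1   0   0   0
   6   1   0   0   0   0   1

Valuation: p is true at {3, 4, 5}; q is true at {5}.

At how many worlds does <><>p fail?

1: successors {1}; <>p there: 1:F. ✗
2: successors {3, 5, 6}; <>p there: 3:T, 5:T, 6:F. ✓
3: successors {4, 5}; <>p there: 4:F, 5:T. ✓
4: successors {6}; <>p there: 6:F. ✗
5: successors {1, 2, 3}; <>p there: 1:F, 2:T, 3:T. ✓
6: successors {1, 6}; <>p there: 1:F, 6:F. ✗
Satisfying worlds: {2, 3, 5}.
So <><>p fails at the other 3 worlds.

3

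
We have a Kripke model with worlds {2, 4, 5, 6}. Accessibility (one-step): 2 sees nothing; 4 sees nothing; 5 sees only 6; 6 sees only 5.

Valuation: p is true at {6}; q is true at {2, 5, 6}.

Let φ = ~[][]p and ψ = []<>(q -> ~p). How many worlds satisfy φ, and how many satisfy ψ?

For ~[][]p:
2: [][]p is T. ✗
4: [][]p is T. ✗
5: [][]p is F. ✓
6: [][]p is T. ✗
— 1 world.
For []<>(q -> ~p):
2: no successors, so []<>(q -> ~p) holds vacuously. ✓
4: no successors, so []<>(q -> ~p) holds vacuously. ✓
5: successors {6}; <>(q -> ~p) there: 6:T. ✓
6: successors {5}; <>(q -> ~p) there: 5:F. ✗
— 3 worlds.

1 and 3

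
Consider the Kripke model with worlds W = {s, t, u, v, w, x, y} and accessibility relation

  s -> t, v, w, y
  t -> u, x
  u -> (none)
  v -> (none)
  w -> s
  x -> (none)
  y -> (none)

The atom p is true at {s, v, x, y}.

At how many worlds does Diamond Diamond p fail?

5

s: successors {t, v, w, y}; Diamond p there: t:T, v:F, w:T, y:F. ✓
t: successors {u, x}; Diamond p there: u:F, x:F. ✗
u: no successors, so Diamond Diamond p fails. ✗
v: no successors, so Diamond Diamond p fails. ✗
w: successors {s}; Diamond p there: s:T. ✓
x: no successors, so Diamond Diamond p fails. ✗
y: no successors, so Diamond Diamond p fails. ✗
Satisfying worlds: {s, w}.
So Diamond Diamond p fails at the other 5 worlds.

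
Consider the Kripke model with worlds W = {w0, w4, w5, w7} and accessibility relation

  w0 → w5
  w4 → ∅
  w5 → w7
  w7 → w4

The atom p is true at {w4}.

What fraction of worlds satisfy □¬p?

w0: successors {w5}; ¬p there: w5:T. ✓
w4: no successors, so □¬p holds vacuously. ✓
w5: successors {w7}; ¬p there: w7:T. ✓
w7: successors {w4}; ¬p there: w4:F. ✗
That's 3 of 4 worlds, so 3/4.

3/4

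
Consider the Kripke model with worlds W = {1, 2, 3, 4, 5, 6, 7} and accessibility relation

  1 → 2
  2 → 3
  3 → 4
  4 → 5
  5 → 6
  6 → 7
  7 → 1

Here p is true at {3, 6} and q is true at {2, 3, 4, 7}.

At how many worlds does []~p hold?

5

1: successors {2}; ~p there: 2:T. ✓
2: successors {3}; ~p there: 3:F. ✗
3: successors {4}; ~p there: 4:T. ✓
4: successors {5}; ~p there: 5:T. ✓
5: successors {6}; ~p there: 6:F. ✗
6: successors {7}; ~p there: 7:T. ✓
7: successors {1}; ~p there: 1:T. ✓
Satisfying worlds: {1, 3, 4, 6, 7}.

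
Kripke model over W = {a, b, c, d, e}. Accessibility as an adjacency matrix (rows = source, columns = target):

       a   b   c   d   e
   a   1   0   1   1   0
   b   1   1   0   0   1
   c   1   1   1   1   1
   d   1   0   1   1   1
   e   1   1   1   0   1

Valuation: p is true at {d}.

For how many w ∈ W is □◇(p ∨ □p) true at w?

a: successors {a, c, d}; ◇(p ∨ □p) there: a:T, c:T, d:T. ✓
b: successors {a, b, e}; ◇(p ∨ □p) there: a:T, b:F, e:F. ✗
c: successors {a, b, c, d, e}; ◇(p ∨ □p) there: a:T, b:F, c:T, d:T, e:F. ✗
d: successors {a, c, d, e}; ◇(p ∨ □p) there: a:T, c:T, d:T, e:F. ✗
e: successors {a, b, c, e}; ◇(p ∨ □p) there: a:T, b:F, c:T, e:F. ✗
Satisfying worlds: {a}.

1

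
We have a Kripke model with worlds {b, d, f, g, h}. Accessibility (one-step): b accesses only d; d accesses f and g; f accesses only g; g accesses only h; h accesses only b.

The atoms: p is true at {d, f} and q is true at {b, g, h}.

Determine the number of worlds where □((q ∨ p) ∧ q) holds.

3

b: successors {d}; (q ∨ p) ∧ q there: d:F. ✗
d: successors {f, g}; (q ∨ p) ∧ q there: f:F, g:T. ✗
f: successors {g}; (q ∨ p) ∧ q there: g:T. ✓
g: successors {h}; (q ∨ p) ∧ q there: h:T. ✓
h: successors {b}; (q ∨ p) ∧ q there: b:T. ✓
Satisfying worlds: {f, g, h}.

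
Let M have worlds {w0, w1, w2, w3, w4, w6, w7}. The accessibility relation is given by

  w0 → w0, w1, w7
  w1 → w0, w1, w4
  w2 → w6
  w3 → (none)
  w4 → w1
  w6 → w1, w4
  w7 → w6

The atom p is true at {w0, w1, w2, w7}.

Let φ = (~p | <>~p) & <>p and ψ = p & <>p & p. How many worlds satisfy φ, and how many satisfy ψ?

For (~p | <>~p) & <>p:
w0: ~p | <>~p is F, <>p is T. ✗
w1: ~p | <>~p is T, <>p is T. ✓
w2: ~p | <>~p is T, <>p is F. ✗
w3: ~p | <>~p is T, <>p is F. ✗
w4: ~p | <>~p is T, <>p is T. ✓
w6: ~p | <>~p is T, <>p is T. ✓
w7: ~p | <>~p is T, <>p is F. ✗
— 3 worlds.
For p & <>p & p:
w0: p is T, <>p & p is T. ✓
w1: p is T, <>p & p is T. ✓
w2: p is T, <>p & p is F. ✗
w3: p is F, <>p & p is F. ✗
w4: p is F, <>p & p is F. ✗
w6: p is F, <>p & p is F. ✗
w7: p is T, <>p & p is F. ✗
— 2 worlds.

3 and 2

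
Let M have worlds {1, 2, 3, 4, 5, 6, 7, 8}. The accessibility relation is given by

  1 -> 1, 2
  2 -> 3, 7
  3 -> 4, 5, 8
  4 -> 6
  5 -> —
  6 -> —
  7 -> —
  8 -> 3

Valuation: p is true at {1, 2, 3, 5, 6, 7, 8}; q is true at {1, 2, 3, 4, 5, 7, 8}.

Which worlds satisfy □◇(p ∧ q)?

{1, 5, 6, 7, 8}

1: successors {1, 2}; ◇(p ∧ q) there: 1:T, 2:T. ✓
2: successors {3, 7}; ◇(p ∧ q) there: 3:T, 7:F. ✗
3: successors {4, 5, 8}; ◇(p ∧ q) there: 4:F, 5:F, 8:T. ✗
4: successors {6}; ◇(p ∧ q) there: 6:F. ✗
5: no successors, so □◇(p ∧ q) holds vacuously. ✓
6: no successors, so □◇(p ∧ q) holds vacuously. ✓
7: no successors, so □◇(p ∧ q) holds vacuously. ✓
8: successors {3}; ◇(p ∧ q) there: 3:T. ✓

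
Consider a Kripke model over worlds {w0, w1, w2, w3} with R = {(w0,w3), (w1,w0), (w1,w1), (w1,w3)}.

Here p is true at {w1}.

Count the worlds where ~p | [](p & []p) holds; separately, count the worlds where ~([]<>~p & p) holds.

3 and 4

For ~p | [](p & []p):
w0: ~p is T, [](p & []p) is F. ✓
w1: ~p is F, [](p & []p) is F. ✗
w2: ~p is T, [](p & []p) is T. ✓
w3: ~p is T, [](p & []p) is T. ✓
— 3 worlds.
For ~([]<>~p & p):
w0: []<>~p & p is F. ✓
w1: []<>~p & p is F. ✓
w2: []<>~p & p is F. ✓
w3: []<>~p & p is F. ✓
— 4 worlds.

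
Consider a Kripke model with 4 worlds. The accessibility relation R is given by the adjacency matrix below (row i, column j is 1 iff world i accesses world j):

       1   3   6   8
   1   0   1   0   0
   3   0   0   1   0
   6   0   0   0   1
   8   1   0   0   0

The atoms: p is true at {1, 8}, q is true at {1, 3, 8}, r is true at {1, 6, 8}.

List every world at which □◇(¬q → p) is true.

1: successors {3}; ◇(¬q → p) there: 3:F. ✗
3: successors {6}; ◇(¬q → p) there: 6:T. ✓
6: successors {8}; ◇(¬q → p) there: 8:T. ✓
8: successors {1}; ◇(¬q → p) there: 1:T. ✓

{3, 6, 8}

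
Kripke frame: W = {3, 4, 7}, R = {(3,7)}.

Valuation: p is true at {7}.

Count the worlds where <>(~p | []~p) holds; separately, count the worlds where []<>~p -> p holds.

For <>(~p | []~p):
3: successors {7}; ~p | []~p there: 7:T. ✓
4: no successors, so <>(~p | []~p) fails. ✗
7: no successors, so <>(~p | []~p) fails. ✗
— 1 world.
For []<>~p -> p:
3: []<>~p is F, p is F. ✓
4: []<>~p is T, p is F. ✗
7: []<>~p is T, p is T. ✓
— 2 worlds.

1 and 2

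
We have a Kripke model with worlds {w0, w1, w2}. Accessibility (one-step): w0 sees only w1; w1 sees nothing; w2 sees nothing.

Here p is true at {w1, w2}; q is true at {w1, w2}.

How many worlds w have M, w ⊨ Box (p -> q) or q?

w0: Box (p -> q) is T, q is F. ✓
w1: Box (p -> q) is T, q is T. ✓
w2: Box (p -> q) is T, q is T. ✓
Satisfying worlds: {w0, w1, w2}.

3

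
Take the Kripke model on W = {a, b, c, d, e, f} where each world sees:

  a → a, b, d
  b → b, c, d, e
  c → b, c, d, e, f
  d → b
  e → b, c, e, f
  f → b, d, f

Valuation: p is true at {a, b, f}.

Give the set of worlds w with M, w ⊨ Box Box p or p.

{a, b, f}

a: Box Box p is F, p is T. ✓
b: Box Box p is F, p is T. ✓
c: Box Box p is F, p is F. ✗
d: Box Box p is F, p is F. ✗
e: Box Box p is F, p is F. ✗
f: Box Box p is F, p is T. ✓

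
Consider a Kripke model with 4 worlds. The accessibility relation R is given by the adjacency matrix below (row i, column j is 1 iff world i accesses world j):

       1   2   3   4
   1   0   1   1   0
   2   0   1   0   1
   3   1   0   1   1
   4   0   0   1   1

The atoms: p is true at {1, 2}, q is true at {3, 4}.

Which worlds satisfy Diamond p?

1: successors {2, 3}; p there: 2:T, 3:F. ✓
2: successors {2, 4}; p there: 2:T, 4:F. ✓
3: successors {1, 3, 4}; p there: 1:T, 3:F, 4:F. ✓
4: successors {3, 4}; p there: 3:F, 4:F. ✗

{1, 2, 3}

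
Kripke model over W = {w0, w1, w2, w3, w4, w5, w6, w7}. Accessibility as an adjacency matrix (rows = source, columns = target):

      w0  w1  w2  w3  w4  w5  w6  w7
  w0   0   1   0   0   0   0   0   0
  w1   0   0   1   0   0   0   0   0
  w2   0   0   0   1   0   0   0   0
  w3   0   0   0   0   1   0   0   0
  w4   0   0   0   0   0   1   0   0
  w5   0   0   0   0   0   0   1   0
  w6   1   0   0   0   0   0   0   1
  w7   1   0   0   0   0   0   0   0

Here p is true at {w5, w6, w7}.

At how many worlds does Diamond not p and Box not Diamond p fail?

w0: Diamond not p is T, Box not Diamond p is T. ✓
w1: Diamond not p is T, Box not Diamond p is T. ✓
w2: Diamond not p is T, Box not Diamond p is T. ✓
w3: Diamond not p is T, Box not Diamond p is F. ✗
w4: Diamond not p is F, Box not Diamond p is F. ✗
w5: Diamond not p is F, Box not Diamond p is F. ✗
w6: Diamond not p is T, Box not Diamond p is T. ✓
w7: Diamond not p is T, Box not Diamond p is T. ✓
Satisfying worlds: {w0, w1, w2, w6, w7}.
So Diamond not p and Box not Diamond p fails at the other 3 worlds.

3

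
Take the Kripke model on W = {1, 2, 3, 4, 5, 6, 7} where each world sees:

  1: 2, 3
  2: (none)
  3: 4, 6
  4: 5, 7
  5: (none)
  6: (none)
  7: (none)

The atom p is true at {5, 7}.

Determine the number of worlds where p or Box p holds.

5

1: p is F, Box p is F. ✗
2: p is F, Box p is T. ✓
3: p is F, Box p is F. ✗
4: p is F, Box p is T. ✓
5: p is T, Box p is T. ✓
6: p is F, Box p is T. ✓
7: p is T, Box p is T. ✓
Satisfying worlds: {2, 4, 5, 6, 7}.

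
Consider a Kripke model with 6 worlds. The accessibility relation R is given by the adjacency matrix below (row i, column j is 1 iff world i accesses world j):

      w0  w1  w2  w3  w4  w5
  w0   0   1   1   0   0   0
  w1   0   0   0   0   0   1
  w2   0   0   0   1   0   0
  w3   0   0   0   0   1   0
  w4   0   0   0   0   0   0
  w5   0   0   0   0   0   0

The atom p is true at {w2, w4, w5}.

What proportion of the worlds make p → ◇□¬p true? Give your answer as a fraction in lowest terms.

w0: p is F, ◇□¬p is T. ✓
w1: p is F, ◇□¬p is T. ✓
w2: p is T, ◇□¬p is F. ✗
w3: p is F, ◇□¬p is T. ✓
w4: p is T, ◇□¬p is F. ✗
w5: p is T, ◇□¬p is F. ✗
That's 3 of 6 worlds, so 3/6 = 1/2.

1/2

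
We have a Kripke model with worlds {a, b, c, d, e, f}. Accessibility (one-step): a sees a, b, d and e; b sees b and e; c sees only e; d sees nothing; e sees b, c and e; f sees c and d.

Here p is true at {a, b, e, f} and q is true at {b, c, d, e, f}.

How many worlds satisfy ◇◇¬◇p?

1

a: successors {a, b, d, e}; ◇¬◇p there: a:T, b:F, d:F, e:F. ✓
b: successors {b, e}; ◇¬◇p there: b:F, e:F. ✗
c: successors {e}; ◇¬◇p there: e:F. ✗
d: no successors, so ◇◇¬◇p fails. ✗
e: successors {b, c, e}; ◇¬◇p there: b:F, c:F, e:F. ✗
f: successors {c, d}; ◇¬◇p there: c:F, d:F. ✗
Satisfying worlds: {a}.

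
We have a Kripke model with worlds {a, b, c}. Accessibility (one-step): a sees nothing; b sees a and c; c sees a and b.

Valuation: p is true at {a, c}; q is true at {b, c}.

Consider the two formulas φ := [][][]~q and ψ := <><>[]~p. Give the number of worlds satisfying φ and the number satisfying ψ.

For [][][]~q:
a: no successors, so [][][]~q holds vacuously. ✓
b: successors {a, c}; [][]~q there: a:T, c:F. ✗
c: successors {a, b}; [][]~q there: a:T, b:F. ✗
— 1 world.
For <><>[]~p:
a: no successors, so <><>[]~p fails. ✗
b: successors {a, c}; <>[]~p there: a:F, c:T. ✓
c: successors {a, b}; <>[]~p there: a:F, b:T. ✓
— 2 worlds.

1 and 2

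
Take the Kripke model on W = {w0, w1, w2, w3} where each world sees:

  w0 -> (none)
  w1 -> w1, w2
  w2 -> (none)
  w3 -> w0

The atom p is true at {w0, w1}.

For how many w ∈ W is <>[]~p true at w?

w0: no successors, so <>[]~p fails. ✗
w1: successors {w1, w2}; []~p there: w1:F, w2:T. ✓
w2: no successors, so <>[]~p fails. ✗
w3: successors {w0}; []~p there: w0:T. ✓
Satisfying worlds: {w1, w3}.

2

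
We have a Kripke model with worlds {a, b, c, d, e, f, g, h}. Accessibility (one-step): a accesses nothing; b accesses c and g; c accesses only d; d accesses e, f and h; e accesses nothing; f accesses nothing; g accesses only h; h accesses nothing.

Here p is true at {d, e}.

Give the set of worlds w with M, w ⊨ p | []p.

{a, c, d, e, f, h}

a: p is F, []p is T. ✓
b: p is F, []p is F. ✗
c: p is F, []p is T. ✓
d: p is T, []p is F. ✓
e: p is T, []p is T. ✓
f: p is F, []p is T. ✓
g: p is F, []p is F. ✗
h: p is F, []p is T. ✓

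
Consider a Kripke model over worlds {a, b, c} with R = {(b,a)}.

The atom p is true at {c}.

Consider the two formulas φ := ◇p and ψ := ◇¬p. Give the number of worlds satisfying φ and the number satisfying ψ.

0 and 1

For ◇p:
a: no successors, so ◇p fails. ✗
b: successors {a}; p there: a:F. ✗
c: no successors, so ◇p fails. ✗
— 0 worlds.
For ◇¬p:
a: no successors, so ◇¬p fails. ✗
b: successors {a}; ¬p there: a:T. ✓
c: no successors, so ◇¬p fails. ✗
— 1 world.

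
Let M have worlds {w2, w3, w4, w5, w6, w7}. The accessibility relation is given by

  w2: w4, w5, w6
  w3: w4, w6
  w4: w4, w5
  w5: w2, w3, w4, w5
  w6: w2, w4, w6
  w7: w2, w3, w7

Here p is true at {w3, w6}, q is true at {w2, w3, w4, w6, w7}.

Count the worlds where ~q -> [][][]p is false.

w2: ~q is F, [][][]p is F. ✓
w3: ~q is F, [][][]p is F. ✓
w4: ~q is F, [][][]p is F. ✓
w5: ~q is T, [][][]p is F. ✗
w6: ~q is F, [][][]p is F. ✓
w7: ~q is F, [][][]p is F. ✓
Satisfying worlds: {w2, w3, w4, w6, w7}.
So ~q -> [][][]p fails at the other 1 world.

1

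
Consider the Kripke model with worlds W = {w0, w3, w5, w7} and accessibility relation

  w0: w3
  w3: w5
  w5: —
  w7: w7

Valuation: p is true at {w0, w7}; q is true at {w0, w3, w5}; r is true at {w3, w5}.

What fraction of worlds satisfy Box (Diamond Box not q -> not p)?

3/4

w0: successors {w3}; Diamond Box not q -> not p there: w3:T. ✓
w3: successors {w5}; Diamond Box not q -> not p there: w5:T. ✓
w5: no successors, so Box (Diamond Box not q -> not p) holds vacuously. ✓
w7: successors {w7}; Diamond Box not q -> not p there: w7:F. ✗
That's 3 of 4 worlds, so 3/4.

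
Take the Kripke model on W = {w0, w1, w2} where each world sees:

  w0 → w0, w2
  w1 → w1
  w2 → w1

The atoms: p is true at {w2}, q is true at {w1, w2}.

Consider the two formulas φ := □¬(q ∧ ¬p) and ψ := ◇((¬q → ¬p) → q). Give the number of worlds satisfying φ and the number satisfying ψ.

For □¬(q ∧ ¬p):
w0: successors {w0, w2}; ¬(q ∧ ¬p) there: w0:T, w2:T. ✓
w1: successors {w1}; ¬(q ∧ ¬p) there: w1:F. ✗
w2: successors {w1}; ¬(q ∧ ¬p) there: w1:F. ✗
— 1 world.
For ◇((¬q → ¬p) → q):
w0: successors {w0, w2}; (¬q → ¬p) → q there: w0:F, w2:T. ✓
w1: successors {w1}; (¬q → ¬p) → q there: w1:T. ✓
w2: successors {w1}; (¬q → ¬p) → q there: w1:T. ✓
— 3 worlds.

1 and 3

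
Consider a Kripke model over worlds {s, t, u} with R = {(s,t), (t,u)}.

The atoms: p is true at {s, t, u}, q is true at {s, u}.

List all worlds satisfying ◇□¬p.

s: successors {t}; □¬p there: t:F. ✗
t: successors {u}; □¬p there: u:T. ✓
u: no successors, so ◇□¬p fails. ✗

{t}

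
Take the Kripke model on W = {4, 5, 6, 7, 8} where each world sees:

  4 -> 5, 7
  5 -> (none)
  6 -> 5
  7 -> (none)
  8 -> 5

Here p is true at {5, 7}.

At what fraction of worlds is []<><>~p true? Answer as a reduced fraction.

4: successors {5, 7}; <><>~p there: 5:F, 7:F. ✗
5: no successors, so []<><>~p holds vacuously. ✓
6: successors {5}; <><>~p there: 5:F. ✗
7: no successors, so []<><>~p holds vacuously. ✓
8: successors {5}; <><>~p there: 5:F. ✗
That's 2 of 5 worlds, so 2/5.

2/5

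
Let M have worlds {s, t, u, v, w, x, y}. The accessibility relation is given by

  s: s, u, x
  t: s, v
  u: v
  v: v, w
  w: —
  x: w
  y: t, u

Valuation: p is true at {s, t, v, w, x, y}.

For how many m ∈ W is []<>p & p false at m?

s: []<>p is T, p is T. ✓
t: []<>p is T, p is T. ✓
u: []<>p is T, p is F. ✗
v: []<>p is F, p is T. ✗
w: []<>p is T, p is T. ✓
x: []<>p is F, p is T. ✗
y: []<>p is T, p is T. ✓
Satisfying worlds: {s, t, w, y}.
So []<>p & p fails at the other 3 worlds.

3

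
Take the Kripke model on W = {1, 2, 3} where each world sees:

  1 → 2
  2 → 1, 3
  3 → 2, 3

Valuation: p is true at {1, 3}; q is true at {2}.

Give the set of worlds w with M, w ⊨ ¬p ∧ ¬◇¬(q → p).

{2}

1: ¬p is F, ¬◇¬(q → p) is F. ✗
2: ¬p is T, ¬◇¬(q → p) is T. ✓
3: ¬p is F, ¬◇¬(q → p) is F. ✗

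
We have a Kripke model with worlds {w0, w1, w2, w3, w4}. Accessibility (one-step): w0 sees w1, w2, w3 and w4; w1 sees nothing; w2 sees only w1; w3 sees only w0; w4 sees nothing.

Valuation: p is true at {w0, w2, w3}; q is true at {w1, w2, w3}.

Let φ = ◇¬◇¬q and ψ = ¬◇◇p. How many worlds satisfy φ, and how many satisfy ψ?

2 and 3

For ◇¬◇¬q:
w0: successors {w1, w2, w3, w4}; ¬◇¬q there: w1:T, w2:T, w3:F, w4:T. ✓
w1: no successors, so ◇¬◇¬q fails. ✗
w2: successors {w1}; ¬◇¬q there: w1:T. ✓
w3: successors {w0}; ¬◇¬q there: w0:F. ✗
w4: no successors, so ◇¬◇¬q fails. ✗
— 2 worlds.
For ¬◇◇p:
w0: ◇◇p is T. ✗
w1: ◇◇p is F. ✓
w2: ◇◇p is F. ✓
w3: ◇◇p is T. ✗
w4: ◇◇p is F. ✓
— 3 worlds.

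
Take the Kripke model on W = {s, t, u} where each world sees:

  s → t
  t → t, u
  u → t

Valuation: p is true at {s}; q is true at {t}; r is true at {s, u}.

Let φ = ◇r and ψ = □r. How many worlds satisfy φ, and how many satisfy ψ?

For ◇r:
s: successors {t}; r there: t:F. ✗
t: successors {t, u}; r there: t:F, u:T. ✓
u: successors {t}; r there: t:F. ✗
— 1 world.
For □r:
s: successors {t}; r there: t:F. ✗
t: successors {t, u}; r there: t:F, u:T. ✗
u: successors {t}; r there: t:F. ✗
— 0 worlds.

1 and 0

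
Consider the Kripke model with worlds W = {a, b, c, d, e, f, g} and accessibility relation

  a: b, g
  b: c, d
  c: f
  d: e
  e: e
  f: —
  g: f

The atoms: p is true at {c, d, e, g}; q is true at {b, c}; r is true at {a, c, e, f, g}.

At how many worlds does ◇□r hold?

6

a: successors {b, g}; □r there: b:F, g:T. ✓
b: successors {c, d}; □r there: c:T, d:T. ✓
c: successors {f}; □r there: f:T. ✓
d: successors {e}; □r there: e:T. ✓
e: successors {e}; □r there: e:T. ✓
f: no successors, so ◇□r fails. ✗
g: successors {f}; □r there: f:T. ✓
Satisfying worlds: {a, b, c, d, e, g}.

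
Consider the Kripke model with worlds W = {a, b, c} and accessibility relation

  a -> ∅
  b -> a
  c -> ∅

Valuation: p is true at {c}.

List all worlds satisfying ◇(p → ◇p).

a: no successors, so ◇(p → ◇p) fails. ✗
b: successors {a}; p → ◇p there: a:T. ✓
c: no successors, so ◇(p → ◇p) fails. ✗

{b}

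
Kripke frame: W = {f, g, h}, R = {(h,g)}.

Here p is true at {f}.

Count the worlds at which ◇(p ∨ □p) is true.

1

f: no successors, so ◇(p ∨ □p) fails. ✗
g: no successors, so ◇(p ∨ □p) fails. ✗
h: successors {g}; p ∨ □p there: g:T. ✓
Satisfying worlds: {h}.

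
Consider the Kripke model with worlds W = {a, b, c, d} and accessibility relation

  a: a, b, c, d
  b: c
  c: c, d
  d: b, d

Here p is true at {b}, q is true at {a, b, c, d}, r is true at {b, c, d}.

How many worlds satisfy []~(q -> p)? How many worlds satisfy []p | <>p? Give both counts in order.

2 and 2

For []~(q -> p):
a: successors {a, b, c, d}; ~(q -> p) there: a:T, b:F, c:T, d:T. ✗
b: successors {c}; ~(q -> p) there: c:T. ✓
c: successors {c, d}; ~(q -> p) there: c:T, d:T. ✓
d: successors {b, d}; ~(q -> p) there: b:F, d:T. ✗
— 2 worlds.
For []p | <>p:
a: []p is F, <>p is T. ✓
b: []p is F, <>p is F. ✗
c: []p is F, <>p is F. ✗
d: []p is F, <>p is T. ✓
— 2 worlds.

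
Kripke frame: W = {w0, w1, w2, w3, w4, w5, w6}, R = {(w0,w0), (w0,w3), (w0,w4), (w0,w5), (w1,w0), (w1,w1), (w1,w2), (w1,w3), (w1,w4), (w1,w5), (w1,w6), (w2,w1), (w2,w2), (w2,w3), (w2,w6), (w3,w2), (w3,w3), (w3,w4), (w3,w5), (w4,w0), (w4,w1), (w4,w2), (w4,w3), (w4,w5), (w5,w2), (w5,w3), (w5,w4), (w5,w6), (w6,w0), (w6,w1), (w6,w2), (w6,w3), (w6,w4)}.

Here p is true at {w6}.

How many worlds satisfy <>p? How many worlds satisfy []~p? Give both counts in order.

3 and 4

For <>p:
w0: successors {w0, w3, w4, w5}; p there: w0:F, w3:F, w4:F, w5:F. ✗
w1: successors {w0, w1, w2, w3, w4, w5, w6}; p there: w0:F, w1:F, w2:F, w3:F, w4:F, w5:F, w6:T. ✓
w2: successors {w1, w2, w3, w6}; p there: w1:F, w2:F, w3:F, w6:T. ✓
w3: successors {w2, w3, w4, w5}; p there: w2:F, w3:F, w4:F, w5:F. ✗
w4: successors {w0, w1, w2, w3, w5}; p there: w0:F, w1:F, w2:F, w3:F, w5:F. ✗
w5: successors {w2, w3, w4, w6}; p there: w2:F, w3:F, w4:F, w6:T. ✓
w6: successors {w0, w1, w2, w3, w4}; p there: w0:F, w1:F, w2:F, w3:F, w4:F. ✗
— 3 worlds.
For []~p:
w0: successors {w0, w3, w4, w5}; ~p there: w0:T, w3:T, w4:T, w5:T. ✓
w1: successors {w0, w1, w2, w3, w4, w5, w6}; ~p there: w0:T, w1:T, w2:T, w3:T, w4:T, w5:T, w6:F. ✗
w2: successors {w1, w2, w3, w6}; ~p there: w1:T, w2:T, w3:T, w6:F. ✗
w3: successors {w2, w3, w4, w5}; ~p there: w2:T, w3:T, w4:T, w5:T. ✓
w4: successors {w0, w1, w2, w3, w5}; ~p there: w0:T, w1:T, w2:T, w3:T, w5:T. ✓
w5: successors {w2, w3, w4, w6}; ~p there: w2:T, w3:T, w4:T, w6:F. ✗
w6: successors {w0, w1, w2, w3, w4}; ~p there: w0:T, w1:T, w2:T, w3:T, w4:T. ✓
— 4 worlds.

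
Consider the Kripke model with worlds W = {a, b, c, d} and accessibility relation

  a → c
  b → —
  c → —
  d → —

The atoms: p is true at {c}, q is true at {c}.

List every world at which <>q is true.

{a}

a: successors {c}; q there: c:T. ✓
b: no successors, so <>q fails. ✗
c: no successors, so <>q fails. ✗
d: no successors, so <>q fails. ✗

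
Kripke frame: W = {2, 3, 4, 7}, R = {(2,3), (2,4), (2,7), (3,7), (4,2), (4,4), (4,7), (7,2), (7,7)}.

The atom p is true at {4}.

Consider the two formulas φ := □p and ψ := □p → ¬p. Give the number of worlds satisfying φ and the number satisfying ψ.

For □p:
2: successors {3, 4, 7}; p there: 3:F, 4:T, 7:F. ✗
3: successors {7}; p there: 7:F. ✗
4: successors {2, 4, 7}; p there: 2:F, 4:T, 7:F. ✗
7: successors {2, 7}; p there: 2:F, 7:F. ✗
— 0 worlds.
For □p → ¬p:
2: □p is F, ¬p is T. ✓
3: □p is F, ¬p is T. ✓
4: □p is F, ¬p is F. ✓
7: □p is F, ¬p is T. ✓
— 4 worlds.

0 and 4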